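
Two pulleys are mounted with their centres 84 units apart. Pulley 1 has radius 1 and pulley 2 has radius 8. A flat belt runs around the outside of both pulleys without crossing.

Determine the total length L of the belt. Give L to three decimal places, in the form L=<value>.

L=196.858

open belt: β = asin((r2−r1)/C) = asin(7/84) = 4.7802°
wrap1 = π − 2β = 170.4396°
wrap2 = π + 2β = 189.5604°
tangent length = C·cosβ = 83.7078
L = r1·wrap1 + r2·wrap2 + 2·C·cosβ = 1·2.9747 + 8·3.3085 + 2·83.7078 = 196.8580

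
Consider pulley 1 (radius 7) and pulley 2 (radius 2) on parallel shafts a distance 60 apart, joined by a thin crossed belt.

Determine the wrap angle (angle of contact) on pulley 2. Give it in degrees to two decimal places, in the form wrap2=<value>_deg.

crossed belt: β = asin((r1+r2)/C) = asin(9/60) = 8.6269°
wrap1 = wrap2 = π + 2β = 197.2539°

wrap2=197.25_deg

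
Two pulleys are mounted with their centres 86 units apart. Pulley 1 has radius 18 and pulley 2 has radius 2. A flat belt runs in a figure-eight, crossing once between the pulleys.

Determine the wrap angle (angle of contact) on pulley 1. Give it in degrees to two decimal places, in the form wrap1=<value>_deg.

wrap1=206.90_deg

crossed belt: β = asin((r1+r2)/C) = asin(20/86) = 13.4477°
wrap1 = wrap2 = π + 2β = 206.8955°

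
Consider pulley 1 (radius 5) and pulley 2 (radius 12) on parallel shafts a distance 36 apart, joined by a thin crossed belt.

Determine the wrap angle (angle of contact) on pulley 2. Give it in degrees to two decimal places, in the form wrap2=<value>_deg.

crossed belt: β = asin((r1+r2)/C) = asin(17/36) = 28.1786°
wrap1 = wrap2 = π + 2β = 236.3573°

wrap2=236.36_deg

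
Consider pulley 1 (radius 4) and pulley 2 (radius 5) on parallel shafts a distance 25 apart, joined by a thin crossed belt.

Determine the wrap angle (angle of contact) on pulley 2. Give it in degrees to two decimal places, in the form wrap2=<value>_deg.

wrap2=222.20_deg

crossed belt: β = asin((r1+r2)/C) = asin(9/25) = 21.1002°
wrap1 = wrap2 = π + 2β = 222.2004°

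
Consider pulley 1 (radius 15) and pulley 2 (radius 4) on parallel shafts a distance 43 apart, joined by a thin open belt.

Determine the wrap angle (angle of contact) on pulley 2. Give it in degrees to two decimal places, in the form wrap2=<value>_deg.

open belt: β = asin((r2−r1)/C) = asin(-11/43) = -14.8218°
wrap1 = π − 2β = 209.6436°
wrap2 = π + 2β = 150.3564°

wrap2=150.36_deg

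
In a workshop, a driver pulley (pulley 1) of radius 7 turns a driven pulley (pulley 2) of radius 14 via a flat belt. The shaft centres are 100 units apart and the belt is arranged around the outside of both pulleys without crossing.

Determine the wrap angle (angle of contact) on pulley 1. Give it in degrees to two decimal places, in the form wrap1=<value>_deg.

wrap1=171.97_deg

open belt: β = asin((r2−r1)/C) = asin(7/100) = 4.0140°
wrap1 = π − 2β = 171.9720°
wrap2 = π + 2β = 188.0280°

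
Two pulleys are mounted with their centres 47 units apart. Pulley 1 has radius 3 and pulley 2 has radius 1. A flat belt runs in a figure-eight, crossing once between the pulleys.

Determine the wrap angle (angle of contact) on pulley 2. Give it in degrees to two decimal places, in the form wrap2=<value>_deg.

wrap2=189.76_deg

crossed belt: β = asin((r1+r2)/C) = asin(4/47) = 4.8821°
wrap1 = wrap2 = π + 2β = 189.7643°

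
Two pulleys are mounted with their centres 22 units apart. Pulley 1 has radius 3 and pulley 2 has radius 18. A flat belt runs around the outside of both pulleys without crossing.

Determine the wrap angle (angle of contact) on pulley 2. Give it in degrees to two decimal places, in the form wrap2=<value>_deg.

wrap2=265.97_deg

open belt: β = asin((r2−r1)/C) = asin(15/22) = 42.9859°
wrap1 = π − 2β = 94.0282°
wrap2 = π + 2β = 265.9718°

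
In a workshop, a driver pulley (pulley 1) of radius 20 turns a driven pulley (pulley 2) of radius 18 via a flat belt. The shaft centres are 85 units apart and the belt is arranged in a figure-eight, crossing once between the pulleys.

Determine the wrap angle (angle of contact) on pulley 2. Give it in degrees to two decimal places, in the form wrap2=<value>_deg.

wrap2=233.11_deg

crossed belt: β = asin((r1+r2)/C) = asin(38/85) = 26.5551°
wrap1 = wrap2 = π + 2β = 233.1103°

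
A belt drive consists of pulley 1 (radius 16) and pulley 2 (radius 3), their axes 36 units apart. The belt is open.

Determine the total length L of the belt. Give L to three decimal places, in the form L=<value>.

L=136.438

open belt: β = asin((r2−r1)/C) = asin(-13/36) = -21.1684°
wrap1 = π − 2β = 222.3369°
wrap2 = π + 2β = 137.6631°
tangent length = C·cosβ = 33.5708
L = r1·wrap1 + r2·wrap2 + 2·C·cosβ = 16·3.8805 + 3·2.4027 + 2·33.5708 = 136.4378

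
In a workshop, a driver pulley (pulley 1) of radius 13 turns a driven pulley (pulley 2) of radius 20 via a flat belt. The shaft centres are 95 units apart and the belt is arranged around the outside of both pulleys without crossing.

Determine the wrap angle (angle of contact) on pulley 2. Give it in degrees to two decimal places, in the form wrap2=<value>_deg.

open belt: β = asin((r2−r1)/C) = asin(7/95) = 4.2256°
wrap1 = π − 2β = 171.5488°
wrap2 = π + 2β = 188.4512°

wrap2=188.45_deg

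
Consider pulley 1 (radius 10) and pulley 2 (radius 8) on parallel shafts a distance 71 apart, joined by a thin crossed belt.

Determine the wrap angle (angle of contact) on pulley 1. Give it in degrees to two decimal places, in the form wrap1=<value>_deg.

wrap1=209.37_deg

crossed belt: β = asin((r1+r2)/C) = asin(18/71) = 14.6860°
wrap1 = wrap2 = π + 2β = 209.3719°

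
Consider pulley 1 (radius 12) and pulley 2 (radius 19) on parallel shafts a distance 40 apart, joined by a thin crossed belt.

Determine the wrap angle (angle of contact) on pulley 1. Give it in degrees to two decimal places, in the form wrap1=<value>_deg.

crossed belt: β = asin((r1+r2)/C) = asin(31/40) = 50.8050°
wrap1 = wrap2 = π + 2β = 281.6101°

wrap1=281.61_deg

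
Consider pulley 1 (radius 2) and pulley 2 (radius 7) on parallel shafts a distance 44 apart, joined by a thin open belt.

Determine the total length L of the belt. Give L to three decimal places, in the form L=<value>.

L=116.843

open belt: β = asin((r2−r1)/C) = asin(5/44) = 6.5250°
wrap1 = π − 2β = 166.9500°
wrap2 = π + 2β = 193.0500°
tangent length = C·cosβ = 43.7150
L = r1·wrap1 + r2·wrap2 + 2·C·cosβ = 2·2.9138 + 7·3.3694 + 2·43.7150 = 116.8431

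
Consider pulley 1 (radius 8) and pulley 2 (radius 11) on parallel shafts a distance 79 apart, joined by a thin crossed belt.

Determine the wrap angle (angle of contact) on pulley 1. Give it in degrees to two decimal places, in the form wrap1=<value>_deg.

wrap1=207.83_deg

crossed belt: β = asin((r1+r2)/C) = asin(19/79) = 13.9164°
wrap1 = wrap2 = π + 2β = 207.8329°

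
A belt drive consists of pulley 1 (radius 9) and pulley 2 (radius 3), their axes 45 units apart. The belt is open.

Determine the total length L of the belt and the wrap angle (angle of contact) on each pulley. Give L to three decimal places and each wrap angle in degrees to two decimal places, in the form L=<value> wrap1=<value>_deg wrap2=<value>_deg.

L=128.500 wrap1=195.32_deg wrap2=164.68_deg

open belt: β = asin((r2−r1)/C) = asin(-6/45) = -7.6623°
wrap1 = π − 2β = 195.3245°
wrap2 = π + 2β = 164.6755°
tangent length = C·cosβ = 44.5982
L = r1·wrap1 + r2·wrap2 + 2·C·cosβ = 9·3.4091 + 3·2.8741 + 2·44.5982 = 128.5003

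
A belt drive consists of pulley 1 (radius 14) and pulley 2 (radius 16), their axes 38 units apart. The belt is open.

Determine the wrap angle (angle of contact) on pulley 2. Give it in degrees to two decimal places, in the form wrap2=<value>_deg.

wrap2=186.03_deg

open belt: β = asin((r2−r1)/C) = asin(2/38) = 3.0170°
wrap1 = π − 2β = 173.9661°
wrap2 = π + 2β = 186.0339°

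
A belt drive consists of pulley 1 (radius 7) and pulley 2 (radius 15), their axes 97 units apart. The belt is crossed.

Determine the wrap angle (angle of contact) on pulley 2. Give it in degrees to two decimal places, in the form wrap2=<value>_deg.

crossed belt: β = asin((r1+r2)/C) = asin(22/97) = 13.1090°
wrap1 = wrap2 = π + 2β = 206.2180°

wrap2=206.22_deg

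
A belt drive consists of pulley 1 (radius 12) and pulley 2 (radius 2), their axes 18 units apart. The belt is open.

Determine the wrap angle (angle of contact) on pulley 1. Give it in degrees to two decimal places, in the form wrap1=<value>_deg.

open belt: β = asin((r2−r1)/C) = asin(-10/18) = -33.7490°
wrap1 = π − 2β = 247.4980°
wrap2 = π + 2β = 112.5020°

wrap1=247.50_deg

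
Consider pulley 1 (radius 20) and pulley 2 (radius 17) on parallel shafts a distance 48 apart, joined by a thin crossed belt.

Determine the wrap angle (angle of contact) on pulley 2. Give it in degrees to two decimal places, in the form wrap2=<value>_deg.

wrap2=280.86_deg

crossed belt: β = asin((r1+r2)/C) = asin(37/48) = 50.4288°
wrap1 = wrap2 = π + 2β = 280.8576°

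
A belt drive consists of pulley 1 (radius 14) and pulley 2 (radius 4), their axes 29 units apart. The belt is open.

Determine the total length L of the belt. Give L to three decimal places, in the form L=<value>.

open belt: β = asin((r2−r1)/C) = asin(-10/29) = -20.1713°
wrap1 = π − 2β = 220.3425°
wrap2 = π + 2β = 139.6575°
tangent length = C·cosβ = 27.2213
L = r1·wrap1 + r2·wrap2 + 2·C·cosβ = 14·3.8457 + 4·2.4375 + 2·27.2213 = 118.0324

L=118.032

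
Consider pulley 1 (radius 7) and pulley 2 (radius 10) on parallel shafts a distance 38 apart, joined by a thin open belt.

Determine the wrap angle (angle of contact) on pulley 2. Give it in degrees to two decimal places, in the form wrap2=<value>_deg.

open belt: β = asin((r2−r1)/C) = asin(3/38) = 4.5281°
wrap1 = π − 2β = 170.9439°
wrap2 = π + 2β = 189.0561°

wrap2=189.06_deg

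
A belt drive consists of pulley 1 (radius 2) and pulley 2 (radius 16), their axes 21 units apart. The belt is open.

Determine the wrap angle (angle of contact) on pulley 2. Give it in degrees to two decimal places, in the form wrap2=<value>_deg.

open belt: β = asin((r2−r1)/C) = asin(14/21) = 41.8103°
wrap1 = π − 2β = 96.3794°
wrap2 = π + 2β = 263.6206°

wrap2=263.62_deg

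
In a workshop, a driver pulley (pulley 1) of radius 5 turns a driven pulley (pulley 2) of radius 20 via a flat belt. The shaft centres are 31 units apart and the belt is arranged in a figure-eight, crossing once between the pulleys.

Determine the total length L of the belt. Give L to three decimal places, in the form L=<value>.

crossed belt: β = asin((r1+r2)/C) = asin(25/31) = 53.7507°
wrap1 = wrap2 = π + 2β = 287.5014°
tangent length = C·cosβ = 18.3303
L = (r1+r2)·wrap + 2·C·cosβ = 25·5.0178 + 2·18.3303 = 162.1067

L=162.107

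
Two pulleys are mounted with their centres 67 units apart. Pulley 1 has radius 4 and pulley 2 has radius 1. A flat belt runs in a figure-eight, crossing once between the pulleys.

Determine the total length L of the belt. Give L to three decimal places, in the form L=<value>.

L=150.081

crossed belt: β = asin((r1+r2)/C) = asin(5/67) = 4.2798°
wrap1 = wrap2 = π + 2β = 188.5596°
tangent length = C·cosβ = 66.8132
L = (r1+r2)·wrap + 2·C·cosβ = 5·3.2910 + 2·66.8132 = 150.0813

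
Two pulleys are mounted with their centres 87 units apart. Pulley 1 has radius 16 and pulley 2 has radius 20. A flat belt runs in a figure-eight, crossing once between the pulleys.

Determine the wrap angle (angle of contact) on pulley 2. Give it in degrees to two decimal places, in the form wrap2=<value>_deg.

crossed belt: β = asin((r1+r2)/C) = asin(36/87) = 24.4433°
wrap1 = wrap2 = π + 2β = 228.8867°

wrap2=228.89_deg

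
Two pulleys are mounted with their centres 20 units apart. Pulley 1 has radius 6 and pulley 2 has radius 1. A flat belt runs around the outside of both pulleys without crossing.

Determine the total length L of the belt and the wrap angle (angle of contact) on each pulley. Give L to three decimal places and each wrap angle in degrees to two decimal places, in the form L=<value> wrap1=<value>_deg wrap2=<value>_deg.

open belt: β = asin((r2−r1)/C) = asin(-5/20) = -14.4775°
wrap1 = π − 2β = 208.9550°
wrap2 = π + 2β = 151.0450°
tangent length = C·cosβ = 19.3649
L = r1·wrap1 + r2·wrap2 + 2·C·cosβ = 6·3.6470 + 1·2.6362 + 2·19.3649 = 63.2478

L=63.248 wrap1=208.96_deg wrap2=151.04_deg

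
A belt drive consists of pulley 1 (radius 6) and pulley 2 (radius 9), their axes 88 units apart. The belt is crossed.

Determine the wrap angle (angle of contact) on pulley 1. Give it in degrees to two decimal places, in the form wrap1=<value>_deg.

crossed belt: β = asin((r1+r2)/C) = asin(15/88) = 9.8142°
wrap1 = wrap2 = π + 2β = 199.6285°

wrap1=199.63_deg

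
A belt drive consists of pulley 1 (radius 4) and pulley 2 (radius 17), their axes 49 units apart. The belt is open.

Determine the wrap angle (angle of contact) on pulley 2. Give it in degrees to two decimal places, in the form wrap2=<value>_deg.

wrap2=210.77_deg

open belt: β = asin((r2−r1)/C) = asin(13/49) = 15.3851°
wrap1 = π − 2β = 149.2297°
wrap2 = π + 2β = 210.7703°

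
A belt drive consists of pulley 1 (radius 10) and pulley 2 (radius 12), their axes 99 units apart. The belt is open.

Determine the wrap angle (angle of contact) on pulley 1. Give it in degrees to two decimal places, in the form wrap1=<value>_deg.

wrap1=177.68_deg

open belt: β = asin((r2−r1)/C) = asin(2/99) = 1.1576°
wrap1 = π − 2β = 177.6849°
wrap2 = π + 2β = 182.3151°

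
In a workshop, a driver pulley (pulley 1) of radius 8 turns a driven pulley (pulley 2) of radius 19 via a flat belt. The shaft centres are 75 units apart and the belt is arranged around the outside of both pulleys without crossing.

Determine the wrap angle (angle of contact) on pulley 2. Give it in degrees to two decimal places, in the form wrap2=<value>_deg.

wrap2=196.87_deg

open belt: β = asin((r2−r1)/C) = asin(11/75) = 8.4338°
wrap1 = π − 2β = 163.1324°
wrap2 = π + 2β = 196.8676°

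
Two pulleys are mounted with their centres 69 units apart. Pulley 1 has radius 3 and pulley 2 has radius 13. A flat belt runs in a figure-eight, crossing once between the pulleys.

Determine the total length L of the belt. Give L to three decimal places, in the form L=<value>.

crossed belt: β = asin((r1+r2)/C) = asin(16/69) = 13.4080°
wrap1 = wrap2 = π + 2β = 206.8160°
tangent length = C·cosβ = 67.1193
L = (r1+r2)·wrap + 2·C·cosβ = 16·3.6096 + 2·67.1193 = 191.9925

L=191.993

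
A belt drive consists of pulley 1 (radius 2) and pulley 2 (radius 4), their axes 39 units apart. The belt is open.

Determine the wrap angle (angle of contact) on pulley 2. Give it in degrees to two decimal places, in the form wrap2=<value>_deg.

open belt: β = asin((r2−r1)/C) = asin(2/39) = 2.9395°
wrap1 = π − 2β = 174.1209°
wrap2 = π + 2β = 185.8791°

wrap2=185.88_deg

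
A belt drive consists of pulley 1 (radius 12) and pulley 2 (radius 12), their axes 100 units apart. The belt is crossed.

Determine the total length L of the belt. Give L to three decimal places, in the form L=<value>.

L=281.186

crossed belt: β = asin((r1+r2)/C) = asin(24/100) = 13.8865°
wrap1 = wrap2 = π + 2β = 207.7731°
tangent length = C·cosβ = 97.0773
L = (r1+r2)·wrap + 2·C·cosβ = 24·3.6263 + 2·97.0773 = 281.1864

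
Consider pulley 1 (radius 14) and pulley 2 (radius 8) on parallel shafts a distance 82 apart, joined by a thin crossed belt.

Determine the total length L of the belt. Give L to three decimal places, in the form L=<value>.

crossed belt: β = asin((r1+r2)/C) = asin(22/82) = 15.5627°
wrap1 = wrap2 = π + 2β = 211.1254°
tangent length = C·cosβ = 78.9937
L = (r1+r2)·wrap + 2·C·cosβ = 22·3.6848 + 2·78.9937 = 239.0537

L=239.054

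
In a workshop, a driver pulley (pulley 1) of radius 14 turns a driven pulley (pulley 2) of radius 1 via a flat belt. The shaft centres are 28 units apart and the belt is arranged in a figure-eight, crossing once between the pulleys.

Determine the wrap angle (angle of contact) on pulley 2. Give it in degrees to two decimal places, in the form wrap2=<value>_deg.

wrap2=244.78_deg

crossed belt: β = asin((r1+r2)/C) = asin(15/28) = 32.3924°
wrap1 = wrap2 = π + 2β = 244.7847°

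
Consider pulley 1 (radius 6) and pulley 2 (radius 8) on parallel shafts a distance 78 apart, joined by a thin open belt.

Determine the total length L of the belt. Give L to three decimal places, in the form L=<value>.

L=200.034

open belt: β = asin((r2−r1)/C) = asin(2/78) = 1.4693°
wrap1 = π − 2β = 177.0614°
wrap2 = π + 2β = 182.9386°
tangent length = C·cosβ = 77.9744
L = r1·wrap1 + r2·wrap2 + 2·C·cosβ = 6·3.0903 + 8·3.1929 + 2·77.9744 = 200.0336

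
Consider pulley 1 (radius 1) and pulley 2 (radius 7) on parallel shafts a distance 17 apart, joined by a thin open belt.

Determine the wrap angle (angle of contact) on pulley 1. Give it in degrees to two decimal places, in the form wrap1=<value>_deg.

wrap1=138.67_deg

open belt: β = asin((r2−r1)/C) = asin(6/17) = 20.6673°
wrap1 = π − 2β = 138.6654°
wrap2 = π + 2β = 221.3346°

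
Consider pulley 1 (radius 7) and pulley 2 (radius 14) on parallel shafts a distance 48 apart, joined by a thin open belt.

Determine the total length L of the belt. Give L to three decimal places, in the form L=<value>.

open belt: β = asin((r2−r1)/C) = asin(7/48) = 8.3855°
wrap1 = π − 2β = 163.2289°
wrap2 = π + 2β = 196.7711°
tangent length = C·cosβ = 47.4868
L = r1·wrap1 + r2·wrap2 + 2·C·cosβ = 7·2.8489 + 14·3.4343 + 2·47.4868 = 162.9961

L=162.996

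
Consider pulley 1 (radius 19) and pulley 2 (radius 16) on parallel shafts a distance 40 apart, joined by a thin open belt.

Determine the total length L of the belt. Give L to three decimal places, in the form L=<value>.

open belt: β = asin((r2−r1)/C) = asin(-3/40) = -4.3012°
wrap1 = π − 2β = 188.6024°
wrap2 = π + 2β = 171.3976°
tangent length = C·cosβ = 39.8873
L = r1·wrap1 + r2·wrap2 + 2·C·cosβ = 19·3.2917 + 16·2.9915 + 2·39.8873 = 190.1808

L=190.181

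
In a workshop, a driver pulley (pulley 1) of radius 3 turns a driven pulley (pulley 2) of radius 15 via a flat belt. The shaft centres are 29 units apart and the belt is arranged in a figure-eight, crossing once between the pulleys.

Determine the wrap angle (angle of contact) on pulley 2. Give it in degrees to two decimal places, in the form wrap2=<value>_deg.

crossed belt: β = asin((r1+r2)/C) = asin(18/29) = 38.3665°
wrap1 = wrap2 = π + 2β = 256.7330°

wrap2=256.73_deg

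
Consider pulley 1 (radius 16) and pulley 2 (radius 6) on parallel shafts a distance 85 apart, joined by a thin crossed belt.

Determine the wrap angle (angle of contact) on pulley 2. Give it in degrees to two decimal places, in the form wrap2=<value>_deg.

crossed belt: β = asin((r1+r2)/C) = asin(22/85) = 15.0003°
wrap1 = wrap2 = π + 2β = 210.0005°

wrap2=210.00_deg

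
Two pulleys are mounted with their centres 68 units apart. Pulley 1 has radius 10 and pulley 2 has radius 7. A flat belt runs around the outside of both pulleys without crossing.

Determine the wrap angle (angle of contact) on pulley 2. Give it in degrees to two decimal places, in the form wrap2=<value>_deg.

open belt: β = asin((r2−r1)/C) = asin(-3/68) = -2.5286°
wrap1 = π − 2β = 185.0572°
wrap2 = π + 2β = 174.9428°

wrap2=174.94_deg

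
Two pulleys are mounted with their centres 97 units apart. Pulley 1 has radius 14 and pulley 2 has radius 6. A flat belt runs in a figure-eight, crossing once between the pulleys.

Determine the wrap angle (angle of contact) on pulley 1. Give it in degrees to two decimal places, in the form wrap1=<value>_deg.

wrap1=203.80_deg

crossed belt: β = asin((r1+r2)/C) = asin(20/97) = 11.8989°
wrap1 = wrap2 = π + 2β = 203.7978°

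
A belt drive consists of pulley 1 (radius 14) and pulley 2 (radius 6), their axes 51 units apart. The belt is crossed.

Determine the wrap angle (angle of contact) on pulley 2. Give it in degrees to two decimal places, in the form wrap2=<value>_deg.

wrap2=226.18_deg

crossed belt: β = asin((r1+r2)/C) = asin(20/51) = 23.0888°
wrap1 = wrap2 = π + 2β = 226.1775°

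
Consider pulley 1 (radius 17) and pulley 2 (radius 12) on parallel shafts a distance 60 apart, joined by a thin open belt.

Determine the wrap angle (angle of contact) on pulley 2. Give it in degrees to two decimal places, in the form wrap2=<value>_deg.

wrap2=170.44_deg

open belt: β = asin((r2−r1)/C) = asin(-5/60) = -4.7802°
wrap1 = π − 2β = 189.5604°
wrap2 = π + 2β = 170.4396°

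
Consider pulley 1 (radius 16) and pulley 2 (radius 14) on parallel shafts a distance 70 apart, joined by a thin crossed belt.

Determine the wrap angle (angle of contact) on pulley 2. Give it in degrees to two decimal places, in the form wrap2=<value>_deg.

crossed belt: β = asin((r1+r2)/C) = asin(30/70) = 25.3769°
wrap1 = wrap2 = π + 2β = 230.7539°

wrap2=230.75_deg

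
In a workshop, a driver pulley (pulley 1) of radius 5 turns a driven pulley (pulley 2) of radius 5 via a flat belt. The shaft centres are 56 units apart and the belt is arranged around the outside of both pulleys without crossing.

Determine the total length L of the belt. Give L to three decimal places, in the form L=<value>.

L=143.416

open belt: β = asin((r2−r1)/C) = asin(0/56) = 0.0000°
wrap1 = π − 2β = 180.0000°
wrap2 = π + 2β = 180.0000°
tangent length = C·cosβ = 56.0000
L = r1·wrap1 + r2·wrap2 + 2·C·cosβ = 5·3.1416 + 5·3.1416 + 2·56.0000 = 143.4159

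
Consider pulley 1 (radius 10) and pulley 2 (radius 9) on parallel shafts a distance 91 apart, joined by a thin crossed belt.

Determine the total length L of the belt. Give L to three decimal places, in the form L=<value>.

L=245.672

crossed belt: β = asin((r1+r2)/C) = asin(19/91) = 12.0515°
wrap1 = wrap2 = π + 2β = 204.1030°
tangent length = C·cosβ = 88.9944
L = (r1+r2)·wrap + 2·C·cosβ = 19·3.5623 + 2·88.9944 = 245.6719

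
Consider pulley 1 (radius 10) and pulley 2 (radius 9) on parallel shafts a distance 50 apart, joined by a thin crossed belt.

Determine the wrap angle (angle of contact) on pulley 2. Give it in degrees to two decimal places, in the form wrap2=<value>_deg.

wrap2=224.67_deg

crossed belt: β = asin((r1+r2)/C) = asin(19/50) = 22.3337°
wrap1 = wrap2 = π + 2β = 224.6674°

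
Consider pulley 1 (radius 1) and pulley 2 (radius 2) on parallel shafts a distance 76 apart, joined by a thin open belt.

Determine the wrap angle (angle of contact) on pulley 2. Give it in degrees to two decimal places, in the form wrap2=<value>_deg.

open belt: β = asin((r2−r1)/C) = asin(1/76) = 0.7539°
wrap1 = π − 2β = 178.4922°
wrap2 = π + 2β = 181.5078°

wrap2=181.51_deg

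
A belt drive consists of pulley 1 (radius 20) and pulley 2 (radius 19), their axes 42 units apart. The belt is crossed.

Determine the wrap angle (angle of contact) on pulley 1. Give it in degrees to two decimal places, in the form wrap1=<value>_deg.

wrap1=316.43_deg

crossed belt: β = asin((r1+r2)/C) = asin(39/42) = 68.2132°
wrap1 = wrap2 = π + 2β = 316.4264°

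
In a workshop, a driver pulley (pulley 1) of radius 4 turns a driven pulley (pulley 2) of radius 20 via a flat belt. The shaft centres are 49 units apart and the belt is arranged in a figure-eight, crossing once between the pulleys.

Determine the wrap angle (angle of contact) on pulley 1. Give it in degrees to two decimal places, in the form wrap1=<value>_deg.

wrap1=238.65_deg

crossed belt: β = asin((r1+r2)/C) = asin(24/49) = 29.3272°
wrap1 = wrap2 = π + 2β = 238.6543°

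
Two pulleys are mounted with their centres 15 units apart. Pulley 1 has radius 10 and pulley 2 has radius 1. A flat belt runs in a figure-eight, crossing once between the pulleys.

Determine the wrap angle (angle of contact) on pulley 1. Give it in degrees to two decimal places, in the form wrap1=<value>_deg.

wrap1=274.33_deg

crossed belt: β = asin((r1+r2)/C) = asin(11/15) = 47.1666°
wrap1 = wrap2 = π + 2β = 274.3331°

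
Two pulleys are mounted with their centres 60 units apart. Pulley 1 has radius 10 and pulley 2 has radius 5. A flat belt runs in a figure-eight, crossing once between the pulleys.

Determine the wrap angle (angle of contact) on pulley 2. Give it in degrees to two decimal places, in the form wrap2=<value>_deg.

wrap2=208.96_deg

crossed belt: β = asin((r1+r2)/C) = asin(15/60) = 14.4775°
wrap1 = wrap2 = π + 2β = 208.9550°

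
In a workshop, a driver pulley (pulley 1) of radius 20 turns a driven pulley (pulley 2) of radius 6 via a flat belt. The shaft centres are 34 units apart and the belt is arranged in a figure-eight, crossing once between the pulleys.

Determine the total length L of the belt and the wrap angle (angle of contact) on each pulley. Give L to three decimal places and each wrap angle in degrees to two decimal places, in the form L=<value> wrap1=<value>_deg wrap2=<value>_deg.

L=170.770 wrap1=279.76_deg wrap2=279.76_deg

crossed belt: β = asin((r1+r2)/C) = asin(26/34) = 49.8808°
wrap1 = wrap2 = π + 2β = 279.7617°
tangent length = C·cosβ = 21.9089
L = (r1+r2)·wrap + 2·C·cosβ = 26·4.8828 + 2·21.9089 = 170.7696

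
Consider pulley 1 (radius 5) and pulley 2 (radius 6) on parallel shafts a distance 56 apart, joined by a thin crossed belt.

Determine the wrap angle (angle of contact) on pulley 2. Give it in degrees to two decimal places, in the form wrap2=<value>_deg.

wrap2=202.66_deg

crossed belt: β = asin((r1+r2)/C) = asin(11/56) = 11.3282°
wrap1 = wrap2 = π + 2β = 202.6564°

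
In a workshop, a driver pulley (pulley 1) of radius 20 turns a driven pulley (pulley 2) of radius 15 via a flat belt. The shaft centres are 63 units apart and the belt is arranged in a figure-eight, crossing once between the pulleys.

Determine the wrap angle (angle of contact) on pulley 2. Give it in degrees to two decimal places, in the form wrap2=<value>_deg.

crossed belt: β = asin((r1+r2)/C) = asin(35/63) = 33.7490°
wrap1 = wrap2 = π + 2β = 247.4980°

wrap2=247.50_deg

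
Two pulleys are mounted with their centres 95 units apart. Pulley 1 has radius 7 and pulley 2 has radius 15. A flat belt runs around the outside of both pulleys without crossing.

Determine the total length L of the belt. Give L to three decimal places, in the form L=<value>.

open belt: β = asin((r2−r1)/C) = asin(8/95) = 4.8306°
wrap1 = π − 2β = 170.3387°
wrap2 = π + 2β = 189.6613°
tangent length = C·cosβ = 94.6626
L = r1·wrap1 + r2·wrap2 + 2·C·cosβ = 7·2.9730 + 15·3.3102 + 2·94.6626 = 259.7891

L=259.789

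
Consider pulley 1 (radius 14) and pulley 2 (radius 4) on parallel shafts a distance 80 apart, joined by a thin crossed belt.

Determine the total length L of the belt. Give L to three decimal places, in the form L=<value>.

crossed belt: β = asin((r1+r2)/C) = asin(18/80) = 13.0029°
wrap1 = wrap2 = π + 2β = 206.0058°
tangent length = C·cosβ = 77.9487
L = (r1+r2)·wrap + 2·C·cosβ = 18·3.5955 + 2·77.9487 = 220.6160

L=220.616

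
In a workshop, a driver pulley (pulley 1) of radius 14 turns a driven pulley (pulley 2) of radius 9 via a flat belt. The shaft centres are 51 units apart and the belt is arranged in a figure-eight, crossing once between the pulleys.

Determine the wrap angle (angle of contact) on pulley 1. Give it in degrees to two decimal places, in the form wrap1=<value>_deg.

crossed belt: β = asin((r1+r2)/C) = asin(23/51) = 26.8066°
wrap1 = wrap2 = π + 2β = 233.6132°

wrap1=233.61_deg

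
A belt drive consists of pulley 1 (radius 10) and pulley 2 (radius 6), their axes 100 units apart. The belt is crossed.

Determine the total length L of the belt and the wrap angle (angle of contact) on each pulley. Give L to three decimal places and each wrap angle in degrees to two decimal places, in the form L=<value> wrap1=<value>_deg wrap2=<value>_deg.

L=252.831 wrap1=198.41_deg wrap2=198.41_deg

crossed belt: β = asin((r1+r2)/C) = asin(16/100) = 9.2069°
wrap1 = wrap2 = π + 2β = 198.4138°
tangent length = C·cosβ = 98.7117
L = (r1+r2)·wrap + 2·C·cosβ = 16·3.4630 + 2·98.7117 = 252.8310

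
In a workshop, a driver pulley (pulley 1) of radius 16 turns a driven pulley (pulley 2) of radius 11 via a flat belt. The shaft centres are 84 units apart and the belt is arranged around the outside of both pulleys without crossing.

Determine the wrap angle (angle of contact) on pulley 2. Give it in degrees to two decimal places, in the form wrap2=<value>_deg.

open belt: β = asin((r2−r1)/C) = asin(-5/84) = -3.4125°
wrap1 = π − 2β = 186.8250°
wrap2 = π + 2β = 173.1750°

wrap2=173.18_deg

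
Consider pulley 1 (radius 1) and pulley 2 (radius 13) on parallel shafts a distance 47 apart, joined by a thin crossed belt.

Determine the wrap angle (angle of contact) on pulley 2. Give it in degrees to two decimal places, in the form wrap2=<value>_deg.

wrap2=214.66_deg

crossed belt: β = asin((r1+r2)/C) = asin(14/47) = 17.3299°
wrap1 = wrap2 = π + 2β = 214.6597°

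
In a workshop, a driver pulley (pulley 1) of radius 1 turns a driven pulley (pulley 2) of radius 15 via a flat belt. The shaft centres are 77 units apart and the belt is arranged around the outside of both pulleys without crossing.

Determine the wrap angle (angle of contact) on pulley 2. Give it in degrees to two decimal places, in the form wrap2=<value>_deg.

open belt: β = asin((r2−r1)/C) = asin(14/77) = 10.4757°
wrap1 = π − 2β = 159.0486°
wrap2 = π + 2β = 200.9514°

wrap2=200.95_deg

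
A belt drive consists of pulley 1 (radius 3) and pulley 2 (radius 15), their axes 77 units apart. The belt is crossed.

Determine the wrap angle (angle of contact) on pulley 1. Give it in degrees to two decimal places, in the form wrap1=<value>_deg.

crossed belt: β = asin((r1+r2)/C) = asin(18/77) = 13.5189°
wrap1 = wrap2 = π + 2β = 207.0378°

wrap1=207.04_deg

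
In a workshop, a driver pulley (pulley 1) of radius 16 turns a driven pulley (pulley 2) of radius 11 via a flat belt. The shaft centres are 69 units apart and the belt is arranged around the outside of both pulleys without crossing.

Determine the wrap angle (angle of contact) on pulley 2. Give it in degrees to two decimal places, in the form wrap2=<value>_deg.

wrap2=171.69_deg

open belt: β = asin((r2−r1)/C) = asin(-5/69) = -4.1555°
wrap1 = π − 2β = 188.3110°
wrap2 = π + 2β = 171.6890°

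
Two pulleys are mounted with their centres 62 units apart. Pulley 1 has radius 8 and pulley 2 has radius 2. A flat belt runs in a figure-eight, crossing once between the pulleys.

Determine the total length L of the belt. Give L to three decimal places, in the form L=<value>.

L=157.032

crossed belt: β = asin((r1+r2)/C) = asin(10/62) = 9.2818°
wrap1 = wrap2 = π + 2β = 198.5636°
tangent length = C·cosβ = 61.1882
L = (r1+r2)·wrap + 2·C·cosβ = 10·3.4656 + 2·61.1882 = 157.0324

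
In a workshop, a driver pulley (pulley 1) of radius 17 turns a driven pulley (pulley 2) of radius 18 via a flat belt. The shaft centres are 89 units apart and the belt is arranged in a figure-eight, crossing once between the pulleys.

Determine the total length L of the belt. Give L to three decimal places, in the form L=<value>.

L=301.906

crossed belt: β = asin((r1+r2)/C) = asin(35/89) = 23.1574°
wrap1 = wrap2 = π + 2β = 226.3148°
tangent length = C·cosβ = 81.8291
L = (r1+r2)·wrap + 2·C·cosβ = 35·3.9499 + 2·81.8291 = 301.9060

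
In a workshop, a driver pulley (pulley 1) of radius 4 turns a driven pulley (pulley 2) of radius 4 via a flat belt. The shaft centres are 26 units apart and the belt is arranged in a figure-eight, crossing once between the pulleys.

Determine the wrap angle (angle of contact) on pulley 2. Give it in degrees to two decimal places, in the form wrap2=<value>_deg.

crossed belt: β = asin((r1+r2)/C) = asin(8/26) = 17.9202°
wrap1 = wrap2 = π + 2β = 215.8404°

wrap2=215.84_deg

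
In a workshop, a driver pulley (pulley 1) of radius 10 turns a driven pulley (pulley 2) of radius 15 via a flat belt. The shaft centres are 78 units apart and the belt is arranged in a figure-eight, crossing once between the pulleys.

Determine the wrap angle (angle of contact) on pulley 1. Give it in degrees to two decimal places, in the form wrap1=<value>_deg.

wrap1=217.39_deg

crossed belt: β = asin((r1+r2)/C) = asin(25/78) = 18.6939°
wrap1 = wrap2 = π + 2β = 217.3879°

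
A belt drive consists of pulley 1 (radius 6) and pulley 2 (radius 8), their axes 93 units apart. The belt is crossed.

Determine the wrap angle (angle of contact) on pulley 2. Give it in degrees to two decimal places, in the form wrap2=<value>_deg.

wrap2=197.32_deg

crossed belt: β = asin((r1+r2)/C) = asin(14/93) = 8.6581°
wrap1 = wrap2 = π + 2β = 197.3162°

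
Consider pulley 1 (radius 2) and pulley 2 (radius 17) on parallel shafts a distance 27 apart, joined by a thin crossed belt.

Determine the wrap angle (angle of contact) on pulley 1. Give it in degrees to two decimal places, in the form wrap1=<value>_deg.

wrap1=269.45_deg

crossed belt: β = asin((r1+r2)/C) = asin(19/27) = 44.7249°
wrap1 = wrap2 = π + 2β = 269.4498°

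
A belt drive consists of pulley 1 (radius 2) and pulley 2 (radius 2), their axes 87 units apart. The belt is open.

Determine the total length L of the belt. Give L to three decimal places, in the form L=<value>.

L=186.566

open belt: β = asin((r2−r1)/C) = asin(0/87) = 0.0000°
wrap1 = π − 2β = 180.0000°
wrap2 = π + 2β = 180.0000°
tangent length = C·cosβ = 87.0000
L = r1·wrap1 + r2·wrap2 + 2·C·cosβ = 2·3.1416 + 2·3.1416 + 2·87.0000 = 186.5664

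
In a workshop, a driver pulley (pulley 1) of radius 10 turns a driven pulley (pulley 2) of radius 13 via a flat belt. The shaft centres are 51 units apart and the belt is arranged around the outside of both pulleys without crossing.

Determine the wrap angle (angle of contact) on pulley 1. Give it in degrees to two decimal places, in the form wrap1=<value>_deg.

open belt: β = asin((r2−r1)/C) = asin(3/51) = 3.3723°
wrap1 = π − 2β = 173.2554°
wrap2 = π + 2β = 186.7446°

wrap1=173.26_deg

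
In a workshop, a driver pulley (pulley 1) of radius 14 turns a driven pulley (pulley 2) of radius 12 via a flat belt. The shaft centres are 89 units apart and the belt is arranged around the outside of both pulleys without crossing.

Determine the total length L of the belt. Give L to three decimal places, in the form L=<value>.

open belt: β = asin((r2−r1)/C) = asin(-2/89) = -1.2877°
wrap1 = π − 2β = 182.5753°
wrap2 = π + 2β = 177.4247°
tangent length = C·cosβ = 88.9775
L = r1·wrap1 + r2·wrap2 + 2·C·cosβ = 14·3.1865 + 12·3.0966 + 2·88.9775 = 259.7264

L=259.726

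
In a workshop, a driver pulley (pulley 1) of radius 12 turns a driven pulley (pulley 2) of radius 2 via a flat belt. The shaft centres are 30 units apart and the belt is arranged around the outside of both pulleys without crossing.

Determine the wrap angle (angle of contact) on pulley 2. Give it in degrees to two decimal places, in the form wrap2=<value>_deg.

open belt: β = asin((r2−r1)/C) = asin(-10/30) = -19.4712°
wrap1 = π − 2β = 218.9424°
wrap2 = π + 2β = 141.0576°

wrap2=141.06_deg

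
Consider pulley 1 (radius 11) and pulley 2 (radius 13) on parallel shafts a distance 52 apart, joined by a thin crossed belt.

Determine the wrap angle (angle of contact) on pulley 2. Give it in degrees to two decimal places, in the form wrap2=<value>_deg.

wrap2=234.97_deg

crossed belt: β = asin((r1+r2)/C) = asin(24/52) = 27.4864°
wrap1 = wrap2 = π + 2β = 234.9729°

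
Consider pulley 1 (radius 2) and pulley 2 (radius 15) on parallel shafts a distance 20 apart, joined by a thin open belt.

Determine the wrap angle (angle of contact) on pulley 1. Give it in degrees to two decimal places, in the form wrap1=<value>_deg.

wrap1=98.92_deg

open belt: β = asin((r2−r1)/C) = asin(13/20) = 40.5416°
wrap1 = π − 2β = 98.9168°
wrap2 = π + 2β = 261.0832°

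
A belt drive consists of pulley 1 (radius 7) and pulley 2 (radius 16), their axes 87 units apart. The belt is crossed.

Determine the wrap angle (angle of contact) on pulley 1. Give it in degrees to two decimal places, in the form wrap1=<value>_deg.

wrap1=210.66_deg

crossed belt: β = asin((r1+r2)/C) = asin(23/87) = 15.3294°
wrap1 = wrap2 = π + 2β = 210.6588°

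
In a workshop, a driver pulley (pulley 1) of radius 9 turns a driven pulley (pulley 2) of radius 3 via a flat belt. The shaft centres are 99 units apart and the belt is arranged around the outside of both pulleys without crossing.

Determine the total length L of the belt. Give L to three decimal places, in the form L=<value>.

L=236.063

open belt: β = asin((r2−r1)/C) = asin(-6/99) = -3.4746°
wrap1 = π − 2β = 186.9492°
wrap2 = π + 2β = 173.0508°
tangent length = C·cosβ = 98.8180
L = r1·wrap1 + r2·wrap2 + 2·C·cosβ = 9·3.2629 + 3·3.0203 + 2·98.8180 = 236.0629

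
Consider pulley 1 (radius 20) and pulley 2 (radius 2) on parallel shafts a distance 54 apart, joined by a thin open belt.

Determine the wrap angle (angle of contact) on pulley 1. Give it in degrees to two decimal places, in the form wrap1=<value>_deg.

open belt: β = asin((r2−r1)/C) = asin(-18/54) = -19.4712°
wrap1 = π − 2β = 218.9424°
wrap2 = π + 2β = 141.0576°

wrap1=218.94_deg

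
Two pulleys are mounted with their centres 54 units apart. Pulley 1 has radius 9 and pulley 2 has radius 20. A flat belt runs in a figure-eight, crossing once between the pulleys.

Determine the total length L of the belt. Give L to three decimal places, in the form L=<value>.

L=215.092

crossed belt: β = asin((r1+r2)/C) = asin(29/54) = 32.4822°
wrap1 = wrap2 = π + 2β = 244.9643°
tangent length = C·cosβ = 45.5522
L = (r1+r2)·wrap + 2·C·cosβ = 29·4.2754 + 2·45.5522 = 215.0919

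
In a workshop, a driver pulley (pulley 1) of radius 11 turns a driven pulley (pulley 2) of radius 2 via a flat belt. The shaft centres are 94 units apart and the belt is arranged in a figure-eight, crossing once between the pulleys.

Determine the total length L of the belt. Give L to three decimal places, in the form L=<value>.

crossed belt: β = asin((r1+r2)/C) = asin(13/94) = 7.9494°
wrap1 = wrap2 = π + 2β = 195.8987°
tangent length = C·cosβ = 93.0967
L = (r1+r2)·wrap + 2·C·cosβ = 13·3.4191 + 2·93.0967 = 230.6415

L=230.641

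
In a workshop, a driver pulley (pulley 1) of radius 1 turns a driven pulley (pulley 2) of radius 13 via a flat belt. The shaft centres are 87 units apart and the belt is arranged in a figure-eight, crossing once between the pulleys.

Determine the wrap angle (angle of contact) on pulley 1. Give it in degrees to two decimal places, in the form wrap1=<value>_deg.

wrap1=198.52_deg

crossed belt: β = asin((r1+r2)/C) = asin(14/87) = 9.2603°
wrap1 = wrap2 = π + 2β = 198.5205°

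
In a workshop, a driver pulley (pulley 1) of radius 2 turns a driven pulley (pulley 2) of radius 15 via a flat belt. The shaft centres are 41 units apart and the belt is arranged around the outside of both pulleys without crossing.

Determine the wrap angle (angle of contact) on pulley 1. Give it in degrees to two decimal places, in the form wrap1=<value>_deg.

open belt: β = asin((r2−r1)/C) = asin(13/41) = 18.4860°
wrap1 = π − 2β = 143.0280°
wrap2 = π + 2β = 216.9720°

wrap1=143.03_deg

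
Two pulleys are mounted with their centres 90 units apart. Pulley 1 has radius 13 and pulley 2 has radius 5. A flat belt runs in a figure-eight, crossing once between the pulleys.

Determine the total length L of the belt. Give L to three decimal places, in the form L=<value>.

crossed belt: β = asin((r1+r2)/C) = asin(18/90) = 11.5370°
wrap1 = wrap2 = π + 2β = 203.0739°
tangent length = C·cosβ = 88.1816
L = (r1+r2)·wrap + 2·C·cosβ = 18·3.5443 + 2·88.1816 = 240.1608

L=240.161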